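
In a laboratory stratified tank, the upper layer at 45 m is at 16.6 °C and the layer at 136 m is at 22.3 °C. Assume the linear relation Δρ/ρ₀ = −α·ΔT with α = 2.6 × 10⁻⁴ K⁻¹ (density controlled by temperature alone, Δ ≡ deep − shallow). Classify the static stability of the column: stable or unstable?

ΔT = 22.3 − 16.6 = +5.7 K, so Δρ/ρ₀ = −αΔT = -1.482 × 10⁻³.
Δρ/ρ₀ < 0, so Δρ < 0: deeper water is lighter → statically unstable; the column would overturn.

unstable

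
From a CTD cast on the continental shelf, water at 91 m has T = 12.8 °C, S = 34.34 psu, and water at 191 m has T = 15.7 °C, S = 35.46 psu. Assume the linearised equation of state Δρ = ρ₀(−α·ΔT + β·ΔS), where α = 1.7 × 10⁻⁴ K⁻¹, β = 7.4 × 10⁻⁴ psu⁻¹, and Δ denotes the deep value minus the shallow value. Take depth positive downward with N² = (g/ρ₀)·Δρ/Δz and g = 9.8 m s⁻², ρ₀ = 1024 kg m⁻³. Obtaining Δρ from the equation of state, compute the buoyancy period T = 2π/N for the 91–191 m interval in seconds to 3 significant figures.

1.10 × 10³ s

ΔT = +2.9 K, ΔS = +1.12 psu (deep − shallow).
Δρ/ρ₀ = −αΔT + βΔS = -4.93 × 10⁻⁴ + 8.288 × 10⁻⁴ = 3.358 × 10⁻⁴, so Δρ ≈ 0.3439 kg m⁻³.
N² = (g/ρ₀)·Δρ/Δz = g·(Δρ/ρ₀)/Δz = 9.8 × 3.358 × 10⁻⁴ / 100 = 3.2908 × 10⁻⁵ s⁻².
N = √(3.2908 × 10⁻⁵) = 5.7365 × 10⁻³ rad s⁻¹ → T = 2π/N = 1.0953 × 10³ s ≈ 1.10 × 10³ s.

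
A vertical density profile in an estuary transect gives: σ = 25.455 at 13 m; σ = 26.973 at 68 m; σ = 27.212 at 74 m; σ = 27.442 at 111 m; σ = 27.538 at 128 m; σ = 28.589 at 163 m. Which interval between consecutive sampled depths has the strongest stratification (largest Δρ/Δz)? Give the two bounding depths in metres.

Compute the density gradient over each adjacent pair:
  13–68 m: Δρ/Δz = 1.518/55 = 0.028 kg m⁻⁴
  68–74 m: Δρ/Δz = 0.239/6 = 0.040 kg m⁻⁴
  74–111 m: Δρ/Δz = 0.230/37 = 6.2 × 10⁻³ kg m⁻⁴
  111–128 m: Δρ/Δz = 0.096/17 = 5.6 × 10⁻³ kg m⁻⁴
  128–163 m: Δρ/Δz = 1.051/35 = 0.030 kg m⁻⁴
The largest gradient is in the 68–74 m interval — the pycnocline.

68–74 m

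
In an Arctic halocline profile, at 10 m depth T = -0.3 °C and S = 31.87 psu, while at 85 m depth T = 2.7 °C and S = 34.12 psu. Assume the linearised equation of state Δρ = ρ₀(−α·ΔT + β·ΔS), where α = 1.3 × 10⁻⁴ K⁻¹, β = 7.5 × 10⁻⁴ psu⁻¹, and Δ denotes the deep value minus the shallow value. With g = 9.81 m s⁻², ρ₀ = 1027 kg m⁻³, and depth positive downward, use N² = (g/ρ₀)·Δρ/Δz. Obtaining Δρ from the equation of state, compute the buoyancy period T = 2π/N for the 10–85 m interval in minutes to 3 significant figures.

8.04 min

ΔT = +3.0 K, ΔS = +2.25 psu (deep − shallow).
Δρ/ρ₀ = −αΔT + βΔS = -3.90 × 10⁻⁴ + 1.6875 × 10⁻³ = 1.2975 × 10⁻³, so Δρ ≈ 1.333 kg m⁻³.
N² = (g/ρ₀)·Δρ/Δz = g·(Δρ/ρ₀)/Δz = 9.81 × 1.2975 × 10⁻³ / 75 = 1.6971 × 10⁻⁴ s⁻².
N = √(1.6971 × 10⁻⁴) = 0.013027 rad s⁻¹ → T = 2π/N = 482.32 s = 8.0387 min ≈ 8.04 min.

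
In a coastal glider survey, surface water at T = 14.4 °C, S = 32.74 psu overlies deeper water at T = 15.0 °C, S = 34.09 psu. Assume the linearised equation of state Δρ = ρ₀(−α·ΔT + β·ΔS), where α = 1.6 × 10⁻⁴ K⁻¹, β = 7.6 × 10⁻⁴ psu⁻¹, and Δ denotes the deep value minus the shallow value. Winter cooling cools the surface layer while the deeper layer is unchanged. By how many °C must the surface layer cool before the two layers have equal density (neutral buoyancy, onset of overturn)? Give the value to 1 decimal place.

5.8 °C

Neutral buoyancy requires Δρ = 0, i.e. −α(T_deep − T_surf′) + β(S_deep − S_surf) = 0.
T_surf′ = T_deep − (β/α)·ΔS = 15.0 − (7.6 × 10⁻⁴/1.6 × 10⁻⁴)·(+1.35) = 8.587 °C.
Cooling required: 14.4 − (8.587) = 5.813 °C.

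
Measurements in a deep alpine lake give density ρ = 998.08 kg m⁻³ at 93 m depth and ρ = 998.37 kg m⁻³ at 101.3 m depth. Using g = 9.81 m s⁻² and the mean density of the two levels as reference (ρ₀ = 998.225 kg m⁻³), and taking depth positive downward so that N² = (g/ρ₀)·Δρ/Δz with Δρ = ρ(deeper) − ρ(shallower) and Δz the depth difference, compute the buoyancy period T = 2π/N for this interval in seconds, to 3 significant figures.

Δρ = 998.37 − 998.08 = 0.29 kg m⁻³ over Δz = 101.3 − 93 = 8.3 m.
N² = (9.81/998.225) × (0.29/8.3) = 3.4337 × 10⁻⁴ s⁻².
N = √(3.4337 × 10⁻⁴) = 0.018530 rad s⁻¹, so T = 2π/N = 339.08 s ≈ 339 s.

339 s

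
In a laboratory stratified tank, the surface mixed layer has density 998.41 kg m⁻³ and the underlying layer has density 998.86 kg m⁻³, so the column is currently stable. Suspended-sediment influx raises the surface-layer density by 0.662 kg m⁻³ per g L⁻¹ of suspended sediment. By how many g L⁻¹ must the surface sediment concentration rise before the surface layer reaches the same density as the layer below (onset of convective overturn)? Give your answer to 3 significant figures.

Density deficit of the surface layer: 998.86 − 998.41 = 0.45 kg m⁻³.
Required change = 0.45 / 0.662 = 0.680 g L⁻¹.

0.680 g L⁻¹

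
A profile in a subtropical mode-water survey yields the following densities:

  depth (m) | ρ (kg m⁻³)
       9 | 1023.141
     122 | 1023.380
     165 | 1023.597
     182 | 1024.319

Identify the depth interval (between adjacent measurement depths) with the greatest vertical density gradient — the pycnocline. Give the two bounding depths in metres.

165–182 m

Compute the density gradient over each adjacent pair:
  9–122 m: Δρ/Δz = 0.239/113 = 2.1 × 10⁻³ kg m⁻⁴
  122–165 m: Δρ/Δz = 0.217/43 = 5.0 × 10⁻³ kg m⁻⁴
  165–182 m: Δρ/Δz = 0.722/17 = 0.042 kg m⁻⁴
The largest gradient is in the 165–182 m interval — the pycnocline.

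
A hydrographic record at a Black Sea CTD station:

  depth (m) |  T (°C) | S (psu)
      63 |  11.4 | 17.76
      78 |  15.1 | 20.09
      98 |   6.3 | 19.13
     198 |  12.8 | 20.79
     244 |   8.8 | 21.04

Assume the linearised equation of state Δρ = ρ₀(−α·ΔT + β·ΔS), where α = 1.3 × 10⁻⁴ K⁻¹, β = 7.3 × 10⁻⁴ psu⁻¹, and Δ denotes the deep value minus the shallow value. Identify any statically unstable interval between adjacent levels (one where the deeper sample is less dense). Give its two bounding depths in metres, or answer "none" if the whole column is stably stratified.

none

Evaluate Δρ/ρ₀ = −αΔT + βΔS across each adjacent pair:
  63–78 m: −αΔT+βΔS = −(1.3 × 10⁻⁴)(+3.7)+(7.3 × 10⁻⁴)(+2.33) = 1.2 × 10⁻³ → stable
  78–98 m: −αΔT+βΔS = −(1.3 × 10⁻⁴)(-8.8)+(7.3 × 10⁻⁴)(-0.96) = 4.4 × 10⁻⁴ → stable
  98–198 m: −αΔT+βΔS = −(1.3 × 10⁻⁴)(+6.5)+(7.3 × 10⁻⁴)(+1.66) = 3.7 × 10⁻⁴ → stable
  198–244 m: −αΔT+βΔS = −(1.3 × 10⁻⁴)(-4.0)+(7.3 × 10⁻⁴)(+0.25) = 7.0 × 10⁻⁴ → stable
Every interval has Δρ > 0: the column is stably stratified throughout.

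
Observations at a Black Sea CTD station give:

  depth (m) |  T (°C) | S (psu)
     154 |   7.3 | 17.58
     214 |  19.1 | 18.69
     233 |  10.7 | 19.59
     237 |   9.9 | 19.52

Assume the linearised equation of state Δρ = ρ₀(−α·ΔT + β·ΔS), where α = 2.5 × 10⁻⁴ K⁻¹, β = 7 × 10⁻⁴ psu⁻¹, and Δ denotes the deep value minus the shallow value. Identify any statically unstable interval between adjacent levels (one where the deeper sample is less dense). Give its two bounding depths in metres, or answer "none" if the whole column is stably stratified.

154–214 m

Evaluate Δρ/ρ₀ = −αΔT + βΔS across each adjacent pair:
  154–214 m: −αΔT+βΔS = −(2.5 × 10⁻⁴)(+11.8)+(7 × 10⁻⁴)(+1.11) = -2.2 × 10⁻³ → UNSTABLE
  214–233 m: −αΔT+βΔS = −(2.5 × 10⁻⁴)(-8.4)+(7 × 10⁻⁴)(+0.90) = 2.7 × 10⁻³ → stable
  233–237 m: −αΔT+βΔS = −(2.5 × 10⁻⁴)(-0.8)+(7 × 10⁻⁴)(-0.07) = 1.5 × 10⁻⁴ → stable
The 154–214 m interval has Δρ < 0: lighter water underlies denser water.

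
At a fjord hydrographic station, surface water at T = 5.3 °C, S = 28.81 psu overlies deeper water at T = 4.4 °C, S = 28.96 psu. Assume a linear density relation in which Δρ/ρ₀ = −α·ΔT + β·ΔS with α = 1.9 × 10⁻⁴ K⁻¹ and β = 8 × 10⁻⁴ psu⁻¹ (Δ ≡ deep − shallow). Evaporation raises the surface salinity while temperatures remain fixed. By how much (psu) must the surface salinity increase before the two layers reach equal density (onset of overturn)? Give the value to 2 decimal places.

0.36 psu

Neutral buoyancy requires −α(T_deep − T_surf) + β(S_deep − S_surf′) = 0.
S_surf′ = S_deep − (α/β)·ΔT = 28.96 − (1.9 × 10⁻⁴/8 × 10⁻⁴)·(-0.9) = 29.1738 psu.
Increase required: 29.1738 − 28.81 = 0.3638 psu.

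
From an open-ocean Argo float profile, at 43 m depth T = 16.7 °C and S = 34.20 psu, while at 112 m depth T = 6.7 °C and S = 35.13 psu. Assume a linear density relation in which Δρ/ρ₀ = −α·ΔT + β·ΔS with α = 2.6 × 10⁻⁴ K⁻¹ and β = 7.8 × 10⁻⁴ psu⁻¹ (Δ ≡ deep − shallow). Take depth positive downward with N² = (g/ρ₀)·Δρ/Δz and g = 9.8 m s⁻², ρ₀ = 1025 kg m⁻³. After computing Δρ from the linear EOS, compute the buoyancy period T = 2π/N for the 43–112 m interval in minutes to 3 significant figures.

ΔT = -10.0 K, ΔS = +0.93 psu (deep − shallow).
Δρ/ρ₀ = −αΔT + βΔS = 2.60 × 10⁻³ + 7.254 × 10⁻⁴ = 3.3254 × 10⁻³, so Δρ ≈ 3.409 kg m⁻³.
N² = (g/ρ₀)·Δρ/Δz = g·(Δρ/ρ₀)/Δz = 9.8 × 3.3254 × 10⁻³ / 69 = 4.7230 × 10⁻⁴ s⁻².
N = √(4.7230 × 10⁻⁴) = 0.021732 rad s⁻¹ → T = 2π/N = 289.12 s = 4.8187 min ≈ 4.82 min.

4.82 min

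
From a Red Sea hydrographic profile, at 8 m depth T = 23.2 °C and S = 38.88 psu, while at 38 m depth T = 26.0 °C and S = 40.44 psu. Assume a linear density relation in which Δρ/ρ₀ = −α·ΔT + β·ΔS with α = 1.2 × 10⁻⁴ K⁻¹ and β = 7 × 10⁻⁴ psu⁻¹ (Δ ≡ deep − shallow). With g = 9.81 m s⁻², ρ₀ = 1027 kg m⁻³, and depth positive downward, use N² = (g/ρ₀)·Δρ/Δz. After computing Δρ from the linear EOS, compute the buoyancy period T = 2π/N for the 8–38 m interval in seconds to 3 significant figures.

400 s

ΔT = +2.8 K, ΔS = +1.56 psu (deep − shallow).
Δρ/ρ₀ = −αΔT + βΔS = -3.36 × 10⁻⁴ + 1.092 × 10⁻³ = 7.56 × 10⁻⁴, so Δρ ≈ 0.7764 kg m⁻³.
N² = (g/ρ₀)·Δρ/Δz = g·(Δρ/ρ₀)/Δz = 9.81 × 7.56 × 10⁻⁴ / 30 = 2.4721 × 10⁻⁴ s⁻².
N = √(2.4721 × 10⁻⁴) = 0.015723 rad s⁻¹ → T = 2π/N = 399.62 s ≈ 400 s.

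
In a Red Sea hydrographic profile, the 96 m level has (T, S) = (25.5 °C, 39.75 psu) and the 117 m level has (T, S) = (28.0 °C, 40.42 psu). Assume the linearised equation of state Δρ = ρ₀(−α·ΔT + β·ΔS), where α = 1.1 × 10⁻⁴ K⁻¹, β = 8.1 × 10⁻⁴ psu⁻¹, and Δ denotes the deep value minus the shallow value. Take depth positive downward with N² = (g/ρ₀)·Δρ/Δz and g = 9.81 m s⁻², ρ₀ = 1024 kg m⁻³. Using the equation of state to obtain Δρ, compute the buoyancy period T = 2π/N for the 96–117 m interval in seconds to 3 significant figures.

ΔT = +2.5 K, ΔS = +0.67 psu (deep − shallow).
Δρ/ρ₀ = −αΔT + βΔS = -2.75 × 10⁻⁴ + 5.427 × 10⁻⁴ = 2.677 × 10⁻⁴, so Δρ ≈ 0.2741 kg m⁻³.
N² = (g/ρ₀)·Δρ/Δz = g·(Δρ/ρ₀)/Δz = 9.81 × 2.677 × 10⁻⁴ / 21 = 1.2505 × 10⁻⁴ s⁻².
N = √(1.2505 × 10⁻⁴) = 0.011183 rad s⁻¹ → T = 2π/N = 561.85 s ≈ 562 s.

562 s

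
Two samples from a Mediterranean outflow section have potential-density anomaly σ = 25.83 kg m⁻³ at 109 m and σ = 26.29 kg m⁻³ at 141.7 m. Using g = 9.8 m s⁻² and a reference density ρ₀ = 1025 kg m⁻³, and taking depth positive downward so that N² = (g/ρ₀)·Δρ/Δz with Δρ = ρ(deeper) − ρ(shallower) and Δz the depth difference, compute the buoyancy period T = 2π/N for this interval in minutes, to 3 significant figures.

9.03 min

Δρ = 1026.29 − 1025.83 = 0.46 kg m⁻³ over Δz = 141.7 − 109 = 32.7 m.
N² = (9.8/1025) × (0.46/32.7) = 1.3450 × 10⁻⁴ s⁻².
N = √(1.3450 × 10⁻⁴) = 0.011597 rad s⁻¹, so T = 2π/N = 541.79 s = 9.0298 min ≈ 9.03 min.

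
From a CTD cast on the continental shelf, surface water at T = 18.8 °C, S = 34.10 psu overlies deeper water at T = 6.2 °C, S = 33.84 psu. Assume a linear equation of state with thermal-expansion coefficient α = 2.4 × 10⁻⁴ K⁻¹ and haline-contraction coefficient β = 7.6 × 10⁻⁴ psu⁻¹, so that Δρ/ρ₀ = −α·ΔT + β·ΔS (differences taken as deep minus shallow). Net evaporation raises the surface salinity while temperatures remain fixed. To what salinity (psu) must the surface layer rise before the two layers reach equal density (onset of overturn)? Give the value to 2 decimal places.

37.82 psu

Neutral buoyancy requires −α(T_deep − T_surf) + β(S_deep − S_surf′) = 0.
S_surf′ = S_deep − (α/β)·ΔT = 33.84 − (2.4 × 10⁻⁴/7.6 × 10⁻⁴)·(-12.6) = 37.8189 psu.
Increase required: 37.8189 − 34.10 = 3.7189 psu.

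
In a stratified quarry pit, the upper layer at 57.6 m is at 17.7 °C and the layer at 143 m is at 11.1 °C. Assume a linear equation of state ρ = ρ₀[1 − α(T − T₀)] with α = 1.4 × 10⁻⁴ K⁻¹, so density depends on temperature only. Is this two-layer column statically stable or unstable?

ΔT = 11.1 − 17.7 = -6.6 K, so Δρ/ρ₀ = −αΔT = 9.24 × 10⁻⁴.
Δρ/ρ₀ > 0, so Δρ > 0: deeper water is denser → statically stable.

stable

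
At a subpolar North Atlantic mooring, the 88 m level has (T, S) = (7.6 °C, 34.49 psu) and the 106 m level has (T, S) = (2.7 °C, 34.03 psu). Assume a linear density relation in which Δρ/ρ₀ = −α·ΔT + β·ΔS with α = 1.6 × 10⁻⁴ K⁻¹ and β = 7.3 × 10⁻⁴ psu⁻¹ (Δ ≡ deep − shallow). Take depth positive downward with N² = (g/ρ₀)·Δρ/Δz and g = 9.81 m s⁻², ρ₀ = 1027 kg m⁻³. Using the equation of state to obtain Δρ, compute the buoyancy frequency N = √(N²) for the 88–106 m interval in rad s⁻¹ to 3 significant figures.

0.0156 rad s⁻¹

ΔT = -4.9 K, ΔS = -0.46 psu (deep − shallow).
Δρ/ρ₀ = −αΔT + βΔS = 7.84 × 10⁻⁴ − 3.358 × 10⁻⁴ = 4.482 × 10⁻⁴, so Δρ ≈ 0.4603 kg m⁻³.
N² = (g/ρ₀)·Δρ/Δz = g·(Δρ/ρ₀)/Δz = 9.81 × 4.482 × 10⁻⁴ / 18 = 2.4427 × 10⁻⁴ s⁻².
N = √(2.4427 × 10⁻⁴) = 0.015629 rad s⁻¹ ≈ 0.0156 rad s⁻¹.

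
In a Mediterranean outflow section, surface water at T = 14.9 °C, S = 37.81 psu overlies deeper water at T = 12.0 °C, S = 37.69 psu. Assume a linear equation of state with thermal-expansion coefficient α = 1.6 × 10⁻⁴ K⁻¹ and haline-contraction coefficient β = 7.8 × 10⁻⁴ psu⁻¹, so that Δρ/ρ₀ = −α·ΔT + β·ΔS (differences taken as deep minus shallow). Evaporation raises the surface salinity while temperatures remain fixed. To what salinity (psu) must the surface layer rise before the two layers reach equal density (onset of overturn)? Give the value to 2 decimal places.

38.28 psu

Neutral buoyancy requires −α(T_deep − T_surf) + β(S_deep − S_surf′) = 0.
S_surf′ = S_deep − (α/β)·ΔT = 37.69 − (1.6 × 10⁻⁴/7.8 × 10⁻⁴)·(-2.9) = 38.2849 psu.
Increase required: 38.2849 − 37.81 = 0.4749 psu.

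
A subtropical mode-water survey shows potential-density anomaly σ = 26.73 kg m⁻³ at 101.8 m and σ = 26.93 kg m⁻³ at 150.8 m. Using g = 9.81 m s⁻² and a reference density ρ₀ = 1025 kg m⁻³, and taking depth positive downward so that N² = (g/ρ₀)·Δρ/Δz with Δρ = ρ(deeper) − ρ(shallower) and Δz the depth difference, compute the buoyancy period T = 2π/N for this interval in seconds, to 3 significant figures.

Δρ = 1026.93 − 1026.73 = 0.20 kg m⁻³ over Δz = 150.8 − 101.8 = 49 m.
N² = (9.81/1025) × (0.20/49) = 3.9064 × 10⁻⁵ s⁻².
N = √(3.9064 × 10⁻⁵) = 6.2501 × 10⁻³ rad s⁻¹, so T = 2π/N = 1.0053 × 10³ s ≈ 1.01 × 10³ s.

1.01 × 10³ s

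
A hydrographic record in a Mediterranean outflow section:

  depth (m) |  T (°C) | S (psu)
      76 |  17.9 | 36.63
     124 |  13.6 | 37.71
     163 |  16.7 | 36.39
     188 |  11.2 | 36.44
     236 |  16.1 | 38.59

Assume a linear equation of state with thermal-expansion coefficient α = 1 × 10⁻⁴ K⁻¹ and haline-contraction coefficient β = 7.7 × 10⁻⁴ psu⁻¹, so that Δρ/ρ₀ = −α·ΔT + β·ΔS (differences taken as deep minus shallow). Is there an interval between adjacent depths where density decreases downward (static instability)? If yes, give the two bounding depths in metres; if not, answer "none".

Evaluate Δρ/ρ₀ = −αΔT + βΔS across each adjacent pair:
  76–124 m: −αΔT+βΔS = −(1 × 10⁻⁴)(-4.3)+(7.7 × 10⁻⁴)(+1.08) = 1.3 × 10⁻³ → stable
  124–163 m: −αΔT+βΔS = −(1 × 10⁻⁴)(+3.1)+(7.7 × 10⁻⁴)(-1.32) = -1.3 × 10⁻³ → UNSTABLE
  163–188 m: −αΔT+βΔS = −(1 × 10⁻⁴)(-5.5)+(7.7 × 10⁻⁴)(+0.05) = 5.9 × 10⁻⁴ → stable
  188–236 m: −αΔT+βΔS = −(1 × 10⁻⁴)(+4.9)+(7.7 × 10⁻⁴)(+2.15) = 1.2 × 10⁻³ → stable
The 124–163 m interval has Δρ < 0: lighter water underlies denser water.

124–163 m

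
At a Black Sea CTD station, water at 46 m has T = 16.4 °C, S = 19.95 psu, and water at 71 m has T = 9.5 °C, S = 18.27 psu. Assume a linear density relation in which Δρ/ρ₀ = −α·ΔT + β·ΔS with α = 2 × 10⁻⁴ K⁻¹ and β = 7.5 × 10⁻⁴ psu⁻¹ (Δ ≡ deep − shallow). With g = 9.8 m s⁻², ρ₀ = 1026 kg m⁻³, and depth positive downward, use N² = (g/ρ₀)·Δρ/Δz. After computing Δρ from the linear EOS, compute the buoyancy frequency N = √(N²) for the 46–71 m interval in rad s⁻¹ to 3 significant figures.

6.86 × 10⁻³ rad s⁻¹

ΔT = -6.9 K, ΔS = -1.68 psu (deep − shallow).
Δρ/ρ₀ = −αΔT + βΔS = 1.38 × 10⁻³ − 1.26 × 10⁻³ = 1.20 × 10⁻⁴, so Δρ ≈ 0.1231 kg m⁻³.
N² = (g/ρ₀)·Δρ/Δz = g·(Δρ/ρ₀)/Δz = 9.8 × 1.20 × 10⁻⁴ / 25 = 4.7040 × 10⁻⁵ s⁻².
N = √(4.7040 × 10⁻⁵) = 6.8586 × 10⁻³ rad s⁻¹ ≈ 6.86 × 10⁻³ rad s⁻¹.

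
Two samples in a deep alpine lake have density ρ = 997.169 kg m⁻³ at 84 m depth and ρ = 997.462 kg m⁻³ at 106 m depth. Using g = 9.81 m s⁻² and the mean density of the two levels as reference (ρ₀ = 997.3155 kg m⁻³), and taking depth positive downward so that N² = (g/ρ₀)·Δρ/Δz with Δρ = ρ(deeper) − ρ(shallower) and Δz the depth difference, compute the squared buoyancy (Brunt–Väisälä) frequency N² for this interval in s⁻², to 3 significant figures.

1.31 × 10⁻⁴ s⁻²

Δρ = 997.462 − 997.169 = 0.293 kg m⁻³ over Δz = 106 − 84 = 22 m.
N² = (9.81/997.3155) × (0.293/22) = 1.3100 × 10⁻⁴ s⁻² ≈ 1.31 × 10⁻⁴ s⁻².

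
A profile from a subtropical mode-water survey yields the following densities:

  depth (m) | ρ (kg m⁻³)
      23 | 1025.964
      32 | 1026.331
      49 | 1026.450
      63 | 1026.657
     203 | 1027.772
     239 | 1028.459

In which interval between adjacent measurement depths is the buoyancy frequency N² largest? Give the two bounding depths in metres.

23–32 m

Compute the density gradient over each adjacent pair:
  23–32 m: Δρ/Δz = 0.367/9 = 0.041 kg m⁻⁴
  32–49 m: Δρ/Δz = 0.119/17 = 7.0 × 10⁻³ kg m⁻⁴
  49–63 m: Δρ/Δz = 0.207/14 = 0.015 kg m⁻⁴
  63–203 m: Δρ/Δz = 1.115/140 = 8.0 × 10⁻³ kg m⁻⁴
  203–239 m: Δρ/Δz = 0.687/36 = 0.019 kg m⁻⁴
The largest gradient is in the 23–32 m interval — the pycnocline.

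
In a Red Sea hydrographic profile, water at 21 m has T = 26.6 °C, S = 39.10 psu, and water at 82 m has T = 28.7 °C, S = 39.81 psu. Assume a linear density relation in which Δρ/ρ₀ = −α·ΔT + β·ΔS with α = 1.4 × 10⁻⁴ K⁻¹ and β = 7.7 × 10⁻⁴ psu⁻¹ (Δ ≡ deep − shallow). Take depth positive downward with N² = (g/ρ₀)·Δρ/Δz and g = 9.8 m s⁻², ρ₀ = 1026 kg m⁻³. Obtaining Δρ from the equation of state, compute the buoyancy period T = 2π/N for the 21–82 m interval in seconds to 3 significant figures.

ΔT = +2.1 K, ΔS = +0.71 psu (deep − shallow).
Δρ/ρ₀ = −αΔT + βΔS = -2.94 × 10⁻⁴ + 5.467 × 10⁻⁴ = 2.527 × 10⁻⁴, so Δρ ≈ 0.2593 kg m⁻³.
N² = (g/ρ₀)·Δρ/Δz = g·(Δρ/ρ₀)/Δz = 9.8 × 2.527 × 10⁻⁴ / 61 = 4.0598 × 10⁻⁵ s⁻².
N = √(4.0598 × 10⁻⁵) = 6.3717 × 10⁻³ rad s⁻¹ → T = 2π/N = 986.11 s ≈ 986 s.

986 s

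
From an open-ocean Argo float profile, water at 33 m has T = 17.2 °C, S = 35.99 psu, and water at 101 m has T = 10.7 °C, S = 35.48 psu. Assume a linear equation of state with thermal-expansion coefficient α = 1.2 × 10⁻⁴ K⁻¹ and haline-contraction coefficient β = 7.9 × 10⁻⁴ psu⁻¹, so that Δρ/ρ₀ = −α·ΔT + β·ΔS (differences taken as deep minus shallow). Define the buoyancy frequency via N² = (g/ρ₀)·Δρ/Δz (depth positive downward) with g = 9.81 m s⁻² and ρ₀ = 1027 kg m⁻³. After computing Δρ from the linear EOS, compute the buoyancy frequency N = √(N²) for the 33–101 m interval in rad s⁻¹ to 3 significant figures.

7.38 × 10⁻³ rad s⁻¹

ΔT = -6.5 K, ΔS = -0.51 psu (deep − shallow).
Δρ/ρ₀ = −αΔT + βΔS = 7.80 × 10⁻⁴ − 4.029 × 10⁻⁴ = 3.771 × 10⁻⁴, so Δρ ≈ 0.3873 kg m⁻³.
N² = (g/ρ₀)·Δρ/Δz = g·(Δρ/ρ₀)/Δz = 9.81 × 3.771 × 10⁻⁴ / 68 = 5.4402 × 10⁻⁵ s⁻².
N = √(5.4402 × 10⁻⁵) = 7.3758 × 10⁻³ rad s⁻¹ ≈ 7.38 × 10⁻³ rad s⁻¹.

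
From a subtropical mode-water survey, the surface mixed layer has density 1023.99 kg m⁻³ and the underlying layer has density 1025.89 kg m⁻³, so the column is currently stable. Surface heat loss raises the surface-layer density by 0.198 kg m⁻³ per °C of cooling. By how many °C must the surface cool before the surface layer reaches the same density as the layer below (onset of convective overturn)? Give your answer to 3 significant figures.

9.60 °C

Density deficit of the surface layer: 1025.89 − 1023.99 = 1.9 kg m⁻³.
Required change = 1.9 / 0.198 = 9.60 °C.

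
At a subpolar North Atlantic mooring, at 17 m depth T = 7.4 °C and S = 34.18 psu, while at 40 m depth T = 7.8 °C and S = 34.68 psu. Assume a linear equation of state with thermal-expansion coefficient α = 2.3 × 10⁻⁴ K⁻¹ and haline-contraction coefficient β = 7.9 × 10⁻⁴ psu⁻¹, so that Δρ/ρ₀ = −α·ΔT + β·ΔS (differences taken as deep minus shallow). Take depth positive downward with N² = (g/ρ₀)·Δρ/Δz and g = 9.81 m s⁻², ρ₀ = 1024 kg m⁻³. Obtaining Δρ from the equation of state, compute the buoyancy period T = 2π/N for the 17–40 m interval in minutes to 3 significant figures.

ΔT = +0.4 K, ΔS = +0.50 psu (deep − shallow).
Δρ/ρ₀ = −αΔT + βΔS = -9.20 × 10⁻⁵ + 3.95 × 10⁻⁴ = 3.03 × 10⁻⁴, so Δρ ≈ 0.3103 kg m⁻³.
N² = (g/ρ₀)·Δρ/Δz = g·(Δρ/ρ₀)/Δz = 9.81 × 3.03 × 10⁻⁴ / 23 = 1.2924 × 10⁻⁴ s⁻².
N = √(1.2924 × 10⁻⁴) = 0.011368 rad s⁻¹ → T = 2π/N = 552.71 s = 9.2118 min ≈ 9.21 min.

9.21 min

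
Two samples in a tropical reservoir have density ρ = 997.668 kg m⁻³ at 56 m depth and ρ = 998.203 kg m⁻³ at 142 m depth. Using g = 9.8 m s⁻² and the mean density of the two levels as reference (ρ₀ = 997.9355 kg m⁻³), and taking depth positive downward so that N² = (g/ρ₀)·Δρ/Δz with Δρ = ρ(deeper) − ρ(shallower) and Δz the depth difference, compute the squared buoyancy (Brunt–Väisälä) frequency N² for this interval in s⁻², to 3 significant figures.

Δρ = 998.203 − 997.668 = 0.535 kg m⁻³ over Δz = 142 − 56 = 86 m.
N² = (9.8/997.9355) × (0.535/86) = 6.1091 × 10⁻⁵ s⁻² ≈ 6.11 × 10⁻⁵ s⁻².
N² > 0, so the interval is statically stable.

6.11 × 10⁻⁵ s⁻²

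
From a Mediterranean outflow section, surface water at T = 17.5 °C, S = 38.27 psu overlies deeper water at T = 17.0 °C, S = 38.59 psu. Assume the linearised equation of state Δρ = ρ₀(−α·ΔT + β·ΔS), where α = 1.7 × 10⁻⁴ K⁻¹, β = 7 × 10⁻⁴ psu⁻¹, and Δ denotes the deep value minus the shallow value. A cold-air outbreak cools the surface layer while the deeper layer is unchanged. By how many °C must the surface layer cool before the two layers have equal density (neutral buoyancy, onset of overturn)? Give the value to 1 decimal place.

1.8 °C

Neutral buoyancy requires Δρ = 0, i.e. −α(T_deep − T_surf′) + β(S_deep − S_surf) = 0.
T_surf′ = T_deep − (β/α)·ΔS = 17.0 − (7 × 10⁻⁴/1.7 × 10⁻⁴)·(+0.32) = 15.682 °C.
Cooling required: 17.5 − (15.682) = 1.818 °C.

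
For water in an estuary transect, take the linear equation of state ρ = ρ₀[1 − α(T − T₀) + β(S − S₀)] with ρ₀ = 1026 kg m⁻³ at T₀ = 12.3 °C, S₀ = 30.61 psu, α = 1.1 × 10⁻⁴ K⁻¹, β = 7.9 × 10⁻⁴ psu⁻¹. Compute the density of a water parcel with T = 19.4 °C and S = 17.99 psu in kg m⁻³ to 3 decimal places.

T − T₀ = +7.1 K, S − S₀ = -12.62 psu.
Bracket = 1 − α·(+7.1) + β·(-12.62) = 1 + (-0.0107508) = 0.9892492.
ρ = 1026 × 0.9892492 = 1014.970 kg m⁻³.

1014.970 kg m⁻³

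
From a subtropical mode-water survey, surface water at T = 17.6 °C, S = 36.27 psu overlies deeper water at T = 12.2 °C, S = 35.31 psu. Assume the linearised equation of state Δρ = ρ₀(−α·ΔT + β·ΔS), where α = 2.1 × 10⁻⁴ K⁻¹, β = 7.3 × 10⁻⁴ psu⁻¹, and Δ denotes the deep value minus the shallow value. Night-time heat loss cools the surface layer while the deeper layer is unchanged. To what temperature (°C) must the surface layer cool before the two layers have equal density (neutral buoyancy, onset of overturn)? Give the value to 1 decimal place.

15.5 °C

Neutral buoyancy requires Δρ = 0, i.e. −α(T_deep − T_surf′) + β(S_deep − S_surf) = 0.
T_surf′ = T_deep − (β/α)·ΔS = 12.2 − (7.3 × 10⁻⁴/2.1 × 10⁻⁴)·(-0.96) = 15.537 °C.
Cooling required: 17.6 − (15.537) = 2.063 °C.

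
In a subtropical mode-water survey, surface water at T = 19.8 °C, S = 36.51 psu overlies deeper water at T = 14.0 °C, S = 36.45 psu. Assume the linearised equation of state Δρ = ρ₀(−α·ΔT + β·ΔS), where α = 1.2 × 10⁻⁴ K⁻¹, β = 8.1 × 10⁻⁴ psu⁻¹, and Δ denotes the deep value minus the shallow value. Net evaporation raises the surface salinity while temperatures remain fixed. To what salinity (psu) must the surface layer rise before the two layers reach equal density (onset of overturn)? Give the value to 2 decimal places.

Neutral buoyancy requires −α(T_deep − T_surf) + β(S_deep − S_surf′) = 0.
S_surf′ = S_deep − (α/β)·ΔT = 36.45 − (1.2 × 10⁻⁴/8.1 × 10⁻⁴)·(-5.8) = 37.3093 psu.
Increase required: 37.3093 − 36.51 = 0.7993 psu.

37.31 psu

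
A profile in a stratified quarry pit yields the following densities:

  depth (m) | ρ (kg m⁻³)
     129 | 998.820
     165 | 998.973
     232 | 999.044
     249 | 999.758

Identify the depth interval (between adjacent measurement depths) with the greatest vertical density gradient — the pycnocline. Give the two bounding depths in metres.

Compute the density gradient over each adjacent pair:
  129–165 m: Δρ/Δz = 0.153/36 = 4.3 × 10⁻³ kg m⁻⁴
  165–232 m: Δρ/Δz = 0.071/67 = 1.1 × 10⁻³ kg m⁻⁴
  232–249 m: Δρ/Δz = 0.714/17 = 0.042 kg m⁻⁴
The largest gradient is in the 232–249 m interval — the pycnocline.

232–249 m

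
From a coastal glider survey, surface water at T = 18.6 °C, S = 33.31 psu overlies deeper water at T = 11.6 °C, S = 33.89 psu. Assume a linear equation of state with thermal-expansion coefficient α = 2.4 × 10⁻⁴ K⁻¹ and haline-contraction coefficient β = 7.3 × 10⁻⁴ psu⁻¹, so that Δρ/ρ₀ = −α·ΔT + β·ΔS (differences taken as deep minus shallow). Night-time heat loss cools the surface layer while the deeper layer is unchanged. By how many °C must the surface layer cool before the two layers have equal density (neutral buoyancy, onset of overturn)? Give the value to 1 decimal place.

Neutral buoyancy requires Δρ = 0, i.e. −α(T_deep − T_surf′) + β(S_deep − S_surf) = 0.
T_surf′ = T_deep − (β/α)·ΔS = 11.6 − (7.3 × 10⁻⁴/2.4 × 10⁻⁴)·(+0.58) = 9.836 °C.
Cooling required: 18.6 − (9.836) = 8.764 °C.

8.8 °C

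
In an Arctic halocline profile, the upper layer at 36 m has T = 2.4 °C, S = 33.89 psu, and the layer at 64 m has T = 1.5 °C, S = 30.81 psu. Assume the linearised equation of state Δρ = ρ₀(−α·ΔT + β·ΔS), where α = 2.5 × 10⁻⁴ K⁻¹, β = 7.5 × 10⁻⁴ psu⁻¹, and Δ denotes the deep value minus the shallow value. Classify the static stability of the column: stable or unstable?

unstable

ΔT = 1.5 − 2.4 = -0.9 K and ΔS = 30.81 − 33.89 = -3.08 psu (deep − shallow).
−αΔT = 2.25 × 10⁻⁴; βΔS = -2.31 × 10⁻³; sum Δρ/ρ₀ = -2.085 × 10⁻³.
Δρ/ρ₀ < 0, so Δρ < 0: deeper water is lighter → statically unstable; the column would overturn.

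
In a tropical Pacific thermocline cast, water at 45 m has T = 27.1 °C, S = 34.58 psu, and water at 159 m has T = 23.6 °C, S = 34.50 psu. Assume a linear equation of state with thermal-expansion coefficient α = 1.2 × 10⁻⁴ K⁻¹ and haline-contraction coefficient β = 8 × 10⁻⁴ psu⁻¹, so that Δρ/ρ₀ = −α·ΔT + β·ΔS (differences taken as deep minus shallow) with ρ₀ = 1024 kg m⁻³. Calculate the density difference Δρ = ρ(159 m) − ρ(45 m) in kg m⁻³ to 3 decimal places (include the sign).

+0.365 kg m⁻³

ΔT = -3.5 K, ΔS = -0.08 psu (deep − shallow).
Δρ/ρ₀ = −(1.2 × 10⁻⁴)(-3.5) + (8 × 10⁻⁴)(-0.08) = 3.56 × 10⁻⁴.
Δρ = 1024 × (3.56 × 10⁻⁴) = +0.365 kg m⁻³.
Positive Δρ: denser below, stable.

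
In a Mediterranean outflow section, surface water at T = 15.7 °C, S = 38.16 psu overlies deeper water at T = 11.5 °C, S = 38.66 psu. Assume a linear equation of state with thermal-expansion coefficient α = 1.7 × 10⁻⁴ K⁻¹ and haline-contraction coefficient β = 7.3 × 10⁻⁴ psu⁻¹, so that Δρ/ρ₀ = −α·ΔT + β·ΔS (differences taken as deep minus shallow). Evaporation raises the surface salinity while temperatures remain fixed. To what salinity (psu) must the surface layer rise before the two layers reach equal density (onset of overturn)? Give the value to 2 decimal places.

Neutral buoyancy requires −α(T_deep − T_surf) + β(S_deep − S_surf′) = 0.
S_surf′ = S_deep − (α/β)·ΔT = 38.66 − (1.7 × 10⁻⁴/7.3 × 10⁻⁴)·(-4.2) = 39.6381 psu.
Increase required: 39.6381 − 38.16 = 1.4781 psu.

39.64 psu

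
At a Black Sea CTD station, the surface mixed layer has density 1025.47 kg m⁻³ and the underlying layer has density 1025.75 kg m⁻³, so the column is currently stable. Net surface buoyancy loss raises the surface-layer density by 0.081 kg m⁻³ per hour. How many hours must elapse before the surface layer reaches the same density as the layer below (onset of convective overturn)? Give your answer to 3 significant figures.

3.46 hours

Density deficit of the surface layer: 1025.75 − 1025.47 = 0.28 kg m⁻³.
Required change = 0.28 / 0.081 = 3.46 hours.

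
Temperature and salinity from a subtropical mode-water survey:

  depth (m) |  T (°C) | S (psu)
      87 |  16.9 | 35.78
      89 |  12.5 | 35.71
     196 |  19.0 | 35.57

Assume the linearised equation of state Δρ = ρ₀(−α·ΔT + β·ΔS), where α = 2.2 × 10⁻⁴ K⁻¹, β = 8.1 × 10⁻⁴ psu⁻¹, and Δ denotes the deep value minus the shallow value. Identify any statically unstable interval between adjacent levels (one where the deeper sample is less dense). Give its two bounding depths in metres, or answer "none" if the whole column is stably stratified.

Evaluate Δρ/ρ₀ = −αΔT + βΔS across each adjacent pair:
  87–89 m: −αΔT+βΔS = −(2.2 × 10⁻⁴)(-4.4)+(8.1 × 10⁻⁴)(-0.07) = 9.1 × 10⁻⁴ → stable
  89–196 m: −αΔT+βΔS = −(2.2 × 10⁻⁴)(+6.5)+(8.1 × 10⁻⁴)(-0.14) = -1.5 × 10⁻³ → UNSTABLE
The 89–196 m interval has Δρ < 0: lighter water underlies denser water.

89–196 m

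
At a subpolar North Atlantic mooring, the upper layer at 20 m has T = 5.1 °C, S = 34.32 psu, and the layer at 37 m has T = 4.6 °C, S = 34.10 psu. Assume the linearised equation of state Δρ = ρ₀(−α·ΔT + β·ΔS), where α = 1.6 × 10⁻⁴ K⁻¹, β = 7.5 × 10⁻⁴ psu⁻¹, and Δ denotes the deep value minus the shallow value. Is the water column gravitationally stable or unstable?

ΔT = 4.6 − 5.1 = -0.5 K and ΔS = 34.10 − 34.32 = -0.22 psu (deep − shallow).
−αΔT = 8.00 × 10⁻⁵; βΔS = -1.65 × 10⁻⁴; sum Δρ/ρ₀ = -8.50 × 10⁻⁵.
Δρ/ρ₀ < 0, so Δρ < 0: deeper water is lighter → statically unstable; the column would overturn.

unstable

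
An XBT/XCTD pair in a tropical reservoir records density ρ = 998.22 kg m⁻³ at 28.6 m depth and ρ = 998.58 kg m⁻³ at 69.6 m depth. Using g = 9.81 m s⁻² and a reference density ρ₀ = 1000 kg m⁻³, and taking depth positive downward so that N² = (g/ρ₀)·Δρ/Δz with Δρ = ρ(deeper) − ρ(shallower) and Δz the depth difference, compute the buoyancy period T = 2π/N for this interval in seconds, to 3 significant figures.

677 s

Δρ = 998.58 − 998.22 = 0.36 kg m⁻³ over Δz = 69.6 − 28.6 = 41 m.
N² = (9.81/1000) × (0.36/41) = 8.6137 × 10⁻⁵ s⁻².
N = √(8.6137 × 10⁻⁵) = 9.2810 × 10⁻³ rad s⁻¹, so T = 2π/N = 676.99 s ≈ 677 s.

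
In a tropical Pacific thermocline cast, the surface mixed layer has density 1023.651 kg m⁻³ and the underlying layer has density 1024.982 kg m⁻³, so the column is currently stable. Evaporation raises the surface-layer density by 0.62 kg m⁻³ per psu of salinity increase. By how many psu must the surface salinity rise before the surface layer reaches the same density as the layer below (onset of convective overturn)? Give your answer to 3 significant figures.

2.15 psu

Density deficit of the surface layer: 1024.982 − 1023.651 = 1.331 kg m⁻³.
Required change = 1.331 / 0.62 = 2.15 psu.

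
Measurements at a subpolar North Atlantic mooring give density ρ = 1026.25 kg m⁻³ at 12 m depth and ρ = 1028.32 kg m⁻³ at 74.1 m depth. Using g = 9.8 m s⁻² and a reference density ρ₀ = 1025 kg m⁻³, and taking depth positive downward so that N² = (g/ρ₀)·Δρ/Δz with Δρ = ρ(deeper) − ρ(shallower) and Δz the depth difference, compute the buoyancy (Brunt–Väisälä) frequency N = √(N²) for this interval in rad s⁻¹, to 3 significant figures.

0.0179 rad s⁻¹

Δρ = 1028.32 − 1026.25 = 2.07 kg m⁻³ over Δz = 74.1 − 12 = 62.1 m.
N² = (9.8/1025) × (2.07/62.1) = 3.1870 × 10⁻⁴ s⁻².
N = √(3.1870 × 10⁻⁴) = 0.017852 rad s⁻¹ ≈ 0.0179 rad s⁻¹.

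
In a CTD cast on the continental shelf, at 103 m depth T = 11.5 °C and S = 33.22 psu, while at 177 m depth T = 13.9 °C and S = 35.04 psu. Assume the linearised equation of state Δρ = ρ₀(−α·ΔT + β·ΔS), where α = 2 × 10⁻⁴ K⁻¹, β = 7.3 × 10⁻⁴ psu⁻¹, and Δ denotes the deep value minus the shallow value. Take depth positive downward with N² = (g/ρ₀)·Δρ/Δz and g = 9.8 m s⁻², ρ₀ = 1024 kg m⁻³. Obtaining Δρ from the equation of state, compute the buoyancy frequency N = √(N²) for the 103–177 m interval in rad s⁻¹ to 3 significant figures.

0.0106 rad s⁻¹

ΔT = +2.4 K, ΔS = +1.82 psu (deep − shallow).
Δρ/ρ₀ = −αΔT + βΔS = -4.80 × 10⁻⁴ + 1.3286 × 10⁻³ = 8.486 × 10⁻⁴, so Δρ ≈ 0.8690 kg m⁻³.
N² = (g/ρ₀)·Δρ/Δz = g·(Δρ/ρ₀)/Δz = 9.8 × 8.486 × 10⁻⁴ / 74 = 1.1238 × 10⁻⁴ s⁻².
N = √(1.1238 × 10⁻⁴) = 0.010601 rad s⁻¹ ≈ 0.0106 rad s⁻¹.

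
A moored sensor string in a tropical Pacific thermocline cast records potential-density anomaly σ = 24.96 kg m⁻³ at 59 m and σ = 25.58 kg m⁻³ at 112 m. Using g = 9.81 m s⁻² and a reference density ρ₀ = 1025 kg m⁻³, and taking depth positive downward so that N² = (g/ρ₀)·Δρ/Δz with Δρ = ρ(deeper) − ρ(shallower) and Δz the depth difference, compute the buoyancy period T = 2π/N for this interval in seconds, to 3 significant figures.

Δρ = 1025.58 − 1024.96 = 0.62 kg m⁻³ over Δz = 112 − 59 = 53 m.
N² = (9.81/1025) × (0.62/53) = 1.1196 × 10⁻⁴ s⁻².
N = √(1.1196 × 10⁻⁴) = 0.010581 rad s⁻¹, so T = 2π/N = 593.82 s ≈ 594 s.
A positive N² confirms static stability across the interval.

594 s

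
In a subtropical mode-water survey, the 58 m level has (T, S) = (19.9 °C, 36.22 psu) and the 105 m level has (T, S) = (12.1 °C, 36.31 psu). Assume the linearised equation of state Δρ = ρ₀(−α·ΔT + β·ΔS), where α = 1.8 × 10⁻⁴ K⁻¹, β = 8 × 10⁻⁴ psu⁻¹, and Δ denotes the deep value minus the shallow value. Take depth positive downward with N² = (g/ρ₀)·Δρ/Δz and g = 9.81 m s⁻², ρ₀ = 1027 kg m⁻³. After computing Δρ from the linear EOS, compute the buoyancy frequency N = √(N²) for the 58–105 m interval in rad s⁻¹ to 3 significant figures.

0.0176 rad s⁻¹

ΔT = -7.8 K, ΔS = +0.09 psu (deep − shallow).
Δρ/ρ₀ = −αΔT + βΔS = 1.404 × 10⁻³ + 7.20 × 10⁻⁵ = 1.476 × 10⁻³, so Δρ ≈ 1.516 kg m⁻³.
N² = (g/ρ₀)·Δρ/Δz = g·(Δρ/ρ₀)/Δz = 9.81 × 1.476 × 10⁻³ / 47 = 3.0808 × 10⁻⁴ s⁻².
N = √(3.0808 × 10⁻⁴) = 0.017552 rad s⁻¹ ≈ 0.0176 rad s⁻¹.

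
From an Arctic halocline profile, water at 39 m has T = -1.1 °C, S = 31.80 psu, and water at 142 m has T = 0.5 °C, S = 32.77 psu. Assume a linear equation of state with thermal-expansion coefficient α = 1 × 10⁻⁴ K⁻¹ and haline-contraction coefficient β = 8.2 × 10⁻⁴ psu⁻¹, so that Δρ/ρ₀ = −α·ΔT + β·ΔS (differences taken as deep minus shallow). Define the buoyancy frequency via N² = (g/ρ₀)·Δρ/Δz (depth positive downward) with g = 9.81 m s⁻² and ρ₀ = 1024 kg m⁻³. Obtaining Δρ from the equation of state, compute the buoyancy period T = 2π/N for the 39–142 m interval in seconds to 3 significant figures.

ΔT = +1.6 K, ΔS = +0.97 psu (deep − shallow).
Δρ/ρ₀ = −αΔT + βΔS = -1.60 × 10⁻⁴ + 7.954 × 10⁻⁴ = 6.354 × 10⁻⁴, so Δρ ≈ 0.6506 kg m⁻³.
N² = (g/ρ₀)·Δρ/Δz = g·(Δρ/ρ₀)/Δz = 9.81 × 6.354 × 10⁻⁴ / 103 = 6.0517 × 10⁻⁵ s⁻².
N = √(6.0517 × 10⁻⁵) = 7.7793 × 10⁻³ rad s⁻¹ → T = 2π/N = 807.68 s ≈ 808 s.

808 s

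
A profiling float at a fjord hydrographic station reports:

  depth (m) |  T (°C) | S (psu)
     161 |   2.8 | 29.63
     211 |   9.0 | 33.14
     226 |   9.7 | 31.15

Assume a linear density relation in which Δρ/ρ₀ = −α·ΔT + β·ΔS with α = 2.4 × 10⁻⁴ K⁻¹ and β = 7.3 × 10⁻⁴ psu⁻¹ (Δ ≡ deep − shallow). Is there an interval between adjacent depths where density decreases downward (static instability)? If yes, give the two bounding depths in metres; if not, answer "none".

211–226 m

Evaluate Δρ/ρ₀ = −αΔT + βΔS across each adjacent pair:
  161–211 m: −αΔT+βΔS = −(2.4 × 10⁻⁴)(+6.2)+(7.3 × 10⁻⁴)(+3.51) = 1.1 × 10⁻³ → stable
  211–226 m: −αΔT+βΔS = −(2.4 × 10⁻⁴)(+0.7)+(7.3 × 10⁻⁴)(-1.99) = -1.6 × 10⁻³ → UNSTABLE
The 211–226 m interval has Δρ < 0: lighter water underlies denser water.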